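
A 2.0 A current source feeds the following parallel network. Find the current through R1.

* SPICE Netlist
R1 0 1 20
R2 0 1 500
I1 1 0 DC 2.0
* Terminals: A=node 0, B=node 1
All resistors sit directly between nodes 0 and 1, so they are in parallel and share one voltage V; the full source current 2 A splits among them.
1/R_par = 1/20 + 1/500 = 0.052 S  =>  R_par = 19.23 Ω
V = I × R_par = 2 × 19.23 = 38.46 V
I_R1 = V/R1 = 38.46/20 = 1.923 A

Final answer: 1.923 A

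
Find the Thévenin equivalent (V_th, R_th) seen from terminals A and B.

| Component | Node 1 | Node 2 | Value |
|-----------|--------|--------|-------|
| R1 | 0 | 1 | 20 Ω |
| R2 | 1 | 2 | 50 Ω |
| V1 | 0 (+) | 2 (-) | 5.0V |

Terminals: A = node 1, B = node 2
Step 1 — V_th is the open-circuit voltage V_A - V_B (nothing connected across the terminals).
Nodal analysis, taking node 2 as the 0 V reference.
Source V1 fixes V_0 = 5 V.
KCL at each unknown node (sum of currents leaving = 0; resistances in Ω):
  Node 1: (V_1 - 5)/20 + (V_1 - 0)/50 = 0
Collecting terms: 0.07 × V_1 = 0.25  =>  V_1 = 3.571 V
V_th = V_1 - V_2 = 3.571 - 0 = 3.571 V
Step 2 — R_th: zero the source — replace V1 by a short circuit (node 2 merges into node 0) — and find the resistance seen between A (node 1) and B (node 0).
Reduce the network between node 1 (A) and node 0 (B) by series/parallel combination:
  Rp1 = R1 ‖ R2 (parallel, both between nodes 0 and 1) = 1/(1/20 + 1/50) = 14.29 Ω
R_th = 14.29 Ω

Final answer: V_th = 3.571 V, R_th = 14.29 Ω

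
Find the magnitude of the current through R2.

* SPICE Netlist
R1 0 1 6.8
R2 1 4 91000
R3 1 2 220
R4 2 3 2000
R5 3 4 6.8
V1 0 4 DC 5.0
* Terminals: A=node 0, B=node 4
Nodal analysis, taking node 4 as the 0 V reference.
Source V1 fixes V_0 = 5 V.
KCL at each unknown node (sum of currents leaving = 0; resistances in Ω):
  Node 1: (V_1 - 5)/6.8 + (V_1 - 0)/91000 + (V_1 - V_2)/220 = 0
  Node 2: (V_2 - V_1)/220 + (V_2 - V_3)/2000 = 0
  Node 3: (V_3 - V_2)/2000 + (V_3 - 0)/6.8 = 0
Collecting terms (coefficients in siemens):
  0.1516·V_1 - 0.004545·V_2 = 0.7353
  0.005045·V_2 - 0.004545·V_1 - 0.0005·V_3 = 0
  0.1476·V_3 - 0.0005·V_2 = 0
Solving these 3 simultaneous equations (Gaussian elimination) gives:
  V_1 = 4.984 V, V_2 = 4.492 V, V_3 = 0.01522 V
I_R2 = (V_1 - V_4)/R2 = (4.984 - 0)/91000 = 0.00005477 A
|I_R2| = 0.00005477 A

Final answer: |I_R2| = 5.477e-05 A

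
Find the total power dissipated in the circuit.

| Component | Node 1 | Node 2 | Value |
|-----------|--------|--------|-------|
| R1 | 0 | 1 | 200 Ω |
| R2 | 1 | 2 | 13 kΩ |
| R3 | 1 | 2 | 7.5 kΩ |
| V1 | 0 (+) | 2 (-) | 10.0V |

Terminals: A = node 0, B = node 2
Nodal analysis, taking node 2 as the 0 V reference.
Source V1 fixes V_0 = 10 V.
KCL at each unknown node (sum of currents leaving = 0; resistances in Ω):
  Node 1: (V_1 - 10)/200 + (V_1 - 0)/13000 + (V_1 - 0)/7500 = 0
Collecting terms: 0.00521 × V_1 = 0.05  =>  V_1 = 9.596 V
Power in each resistor, P = (ΔV)²/R:
  P_R1 = (10 - 9.596)²/200 = 0.0008142 W
  P_R2 = (9.596 - 0)²/13000 = 0.007084 W
  P_R3 = (9.596 - 0)²/7500 = 0.01228 W
P_total = P_R1 + P_R2 + P_R3 = 0.02018 W

Final answer: 0.02018 W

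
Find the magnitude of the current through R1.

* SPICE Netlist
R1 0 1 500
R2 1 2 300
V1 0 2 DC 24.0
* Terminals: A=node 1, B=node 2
Nodal analysis, taking node 2 as the 0 V reference.
Source V1 fixes V_0 = 24 V.
KCL at each unknown node (sum of currents leaving = 0; resistances in Ω):
  Node 1: (V_1 - 24)/500 + (V_1 - 0)/300 = 0
Collecting terms: 0.005333 × V_1 = 0.048  =>  V_1 = 9 V
I_R1 = (V_0 - V_1)/R1 = (24 - 9)/500 = 0.03 A
|I_R1| = 0.03 A

Final answer: |I_R1| = 0.03 A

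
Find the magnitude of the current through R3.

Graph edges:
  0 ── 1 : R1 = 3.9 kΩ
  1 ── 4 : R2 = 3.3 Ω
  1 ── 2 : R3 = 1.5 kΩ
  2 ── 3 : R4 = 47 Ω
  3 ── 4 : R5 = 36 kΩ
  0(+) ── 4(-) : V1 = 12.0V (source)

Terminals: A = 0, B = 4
Nodal analysis, taking node 4 as the 0 V reference.
Source V1 fixes V_0 = 12 V.
KCL at each unknown node (sum of currents leaving = 0; resistances in Ω):
  Node 1: (V_1 - 12)/3900 + (V_1 - 0)/3.3 + (V_1 - V_2)/1500 = 0
  Node 2: (V_2 - V_1)/1500 + (V_2 - V_3)/47 = 0
  Node 3: (V_3 - V_2)/47 + (V_3 - 0)/36000 = 0
Collecting terms (coefficients in siemens):
  0.304·V_1 - 0.0006667·V_2 = 0.003077
  0.02194·V_2 - 0.0006667·V_1 - 0.02128·V_3 = 0
  0.0213·V_3 - 0.02128·V_2 = 0
Solving these 3 simultaneous equations (Gaussian elimination) gives:
  V_1 = 0.01014 V, V_2 = 0.009739 V, V_3 = 0.009726 V
I_R3 = (V_1 - V_2)/R3 = (0.01014 - 0.009739)/1500 = 0.0000002702 A
|I_R3| = 0.0000002702 A

Final answer: |I_R3| = 2.702e-07 A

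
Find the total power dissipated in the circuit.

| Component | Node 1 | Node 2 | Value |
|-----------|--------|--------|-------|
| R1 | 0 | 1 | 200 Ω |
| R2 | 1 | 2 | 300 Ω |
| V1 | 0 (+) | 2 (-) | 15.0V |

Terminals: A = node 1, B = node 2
Nodal analysis, taking node 2 as the 0 V reference.
Source V1 fixes V_0 = 15 V.
KCL at each unknown node (sum of currents leaving = 0; resistances in Ω):
  Node 1: (V_1 - 15)/200 + (V_1 - 0)/300 = 0
Collecting terms: 0.008333 × V_1 = 0.075  =>  V_1 = 9 V
Power in each resistor, P = (ΔV)²/R:
  P_R1 = (15 - 9)²/200 = 0.18 W
  P_R2 = (9 - 0)²/300 = 0.27 W
P_total = P_R1 + P_R2 = 0.45 W

Final answer: 0.45 W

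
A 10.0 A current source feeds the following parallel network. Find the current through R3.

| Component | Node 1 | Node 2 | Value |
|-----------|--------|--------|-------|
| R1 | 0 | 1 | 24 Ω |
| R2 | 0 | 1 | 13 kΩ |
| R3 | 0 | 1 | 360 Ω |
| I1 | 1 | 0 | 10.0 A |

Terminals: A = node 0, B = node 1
All resistors sit directly between nodes 0 and 1, so they are in parallel and share one voltage V; the full source current 10 A splits among them.
1/R_par = 1/24 + 1/13000 + 1/360 = 0.04452 S  =>  R_par = 22.46 Ω
V = I × R_par = 10 × 22.46 = 224.6 V
I_R3 = V/R3 = 224.6/360 = 0.6239 A

Final answer: 0.6239 A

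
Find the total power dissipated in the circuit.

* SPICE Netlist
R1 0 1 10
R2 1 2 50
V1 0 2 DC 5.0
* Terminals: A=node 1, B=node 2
Nodal analysis, taking node 2 as the 0 V reference.
Source V1 fixes V_0 = 5 V.
KCL at each unknown node (sum of currents leaving = 0; resistances in Ω):
  Node 1: (V_1 - 5)/10 + (V_1 - 0)/50 = 0
Collecting terms: 0.12 × V_1 = 0.5  =>  V_1 = 4.167 V
Power in each resistor, P = (ΔV)²/R:
  P_R1 = (5 - 4.167)²/10 = 0.06944 W
  P_R2 = (4.167 - 0)²/50 = 0.3472 W
P_total = P_R1 + P_R2 = 0.4167 W

Final answer: 0.4167 W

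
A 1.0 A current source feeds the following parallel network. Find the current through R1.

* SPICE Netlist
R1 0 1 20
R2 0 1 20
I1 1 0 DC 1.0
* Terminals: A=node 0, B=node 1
All resistors sit directly between nodes 0 and 1, so they are in parallel and share one voltage V; the full source current 1 A splits among them.
1/R_par = 1/20 + 1/20 = 0.1 S  =>  R_par = 10 Ω
V = I × R_par = 1 × 10 = 10 V
I_R1 = V/R1 = 10/20 = 0.5 A

Final answer: 0.5 A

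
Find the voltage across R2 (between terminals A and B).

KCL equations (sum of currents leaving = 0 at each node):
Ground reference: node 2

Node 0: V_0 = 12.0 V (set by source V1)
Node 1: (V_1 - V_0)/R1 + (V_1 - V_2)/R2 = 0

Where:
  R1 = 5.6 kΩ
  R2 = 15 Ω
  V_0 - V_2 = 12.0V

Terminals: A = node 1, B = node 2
R1 and R2 are in series across V1 (node 0 → node 1 → node 2), and the output A–B is taken across R2, so this is a voltage divider.
Series current: I = V1/(R1 + R2) = 12/(5600 + 15) = 12/5615 = 0.002137 A
V_R2 = I × R2 = V1 × R2/(R1 + R2) = 12 × 15/5615 = 0.03206 V

Final answer: 0.03206 V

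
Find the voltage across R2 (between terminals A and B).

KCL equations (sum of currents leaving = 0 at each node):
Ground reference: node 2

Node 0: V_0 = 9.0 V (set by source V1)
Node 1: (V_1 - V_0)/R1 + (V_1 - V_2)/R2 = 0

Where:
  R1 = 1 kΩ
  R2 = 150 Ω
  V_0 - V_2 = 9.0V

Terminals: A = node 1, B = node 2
R1 and R2 are in series across V1 (node 0 → node 1 → node 2), and the output A–B is taken across R2, so this is a voltage divider.
Series current: I = V1/(R1 + R2) = 9/(1000 + 150) = 9/1150 = 0.007826 A
V_R2 = I × R2 = V1 × R2/(R1 + R2) = 9 × 150/1150 = 1.174 V

Final answer: 1.174 V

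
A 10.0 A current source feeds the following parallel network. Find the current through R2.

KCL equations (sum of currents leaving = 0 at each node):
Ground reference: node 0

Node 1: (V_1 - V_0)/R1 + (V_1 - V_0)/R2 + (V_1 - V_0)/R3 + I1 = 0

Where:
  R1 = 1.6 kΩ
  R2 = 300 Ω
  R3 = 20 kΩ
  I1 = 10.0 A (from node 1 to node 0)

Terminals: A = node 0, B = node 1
All resistors sit directly between nodes 0 and 1, so they are in parallel and share one voltage V; the full source current 10 A splits among them.
1/R_par = 1/1600 + 1/300 + 1/20000 = 0.004008 S  =>  R_par = 249.5 Ω
V = I × R_par = 10 × 249.5 = 2495 V
I_R2 = V/R2 = 2495/300 = 8.316 A

Final answer: 8.316 A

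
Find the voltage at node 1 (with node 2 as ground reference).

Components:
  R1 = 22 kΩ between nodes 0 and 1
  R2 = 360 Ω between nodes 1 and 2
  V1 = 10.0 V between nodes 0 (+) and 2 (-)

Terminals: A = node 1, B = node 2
Nodal analysis, taking node 2 as the 0 V reference.
Source V1 fixes V_0 = 10 V.
KCL at each unknown node (sum of currents leaving = 0; resistances in Ω):
  Node 1: (V_1 - 10)/22000 + (V_1 - 0)/360 = 0
Collecting terms: 0.002823 × V_1 = 0.0004545  =>  V_1 = 0.161 V
The requested potential is V_1 = 0.161 V.

Final answer: V_1 = 0.161 V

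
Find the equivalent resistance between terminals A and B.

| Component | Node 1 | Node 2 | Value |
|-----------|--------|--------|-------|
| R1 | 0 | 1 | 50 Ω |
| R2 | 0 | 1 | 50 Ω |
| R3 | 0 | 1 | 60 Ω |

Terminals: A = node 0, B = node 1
Reduce the network between node 0 (A) and node 1 (B) by series/parallel combination:
  Rp1 = R1 ‖ R2 ‖ R3 (parallel, all between nodes 0 and 1) = 1/(1/50 + 1/50 + 1/60) = 17.65 Ω
R_eq = 17.65 Ω

Final answer: 17.65 Ω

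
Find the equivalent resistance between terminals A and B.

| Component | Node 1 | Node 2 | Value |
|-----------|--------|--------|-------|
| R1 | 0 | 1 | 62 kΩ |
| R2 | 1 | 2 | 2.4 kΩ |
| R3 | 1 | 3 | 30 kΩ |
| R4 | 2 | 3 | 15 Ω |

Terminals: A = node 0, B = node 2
Reduce the network between node 0 (A) and node 2 (B) by series/parallel combination:
  Rs1 = R3 + R4 (series, joined only at node 3) = 30000 + 15 = 30020 Ω
  Rp1 = R2 ‖ Rs1 (parallel, both between nodes 1 and 2) = 1/(1/2400 + 1/30020) = 2222 Ω
  Rs2 = R1 + Rp1 (series, joined only at node 1) = 62000 + 2222 = 64220 Ω
R_eq = 64.22 kΩ

Final answer: 64.22 kΩ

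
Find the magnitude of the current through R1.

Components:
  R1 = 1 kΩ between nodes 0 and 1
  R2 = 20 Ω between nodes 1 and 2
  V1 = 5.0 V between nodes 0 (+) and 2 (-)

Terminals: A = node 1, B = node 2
Nodal analysis, taking node 2 as the 0 V reference.
Source V1 fixes V_0 = 5 V.
KCL at each unknown node (sum of currents leaving = 0; resistances in Ω):
  Node 1: (V_1 - 5)/1000 + (V_1 - 0)/20 = 0
Collecting terms: 0.051 × V_1 = 0.005  =>  V_1 = 0.09804 V
I_R1 = (V_0 - V_1)/R1 = (5 - 0.09804)/1000 = 0.004902 A
|I_R1| = 0.004902 A

Final answer: |I_R1| = 0.004902 A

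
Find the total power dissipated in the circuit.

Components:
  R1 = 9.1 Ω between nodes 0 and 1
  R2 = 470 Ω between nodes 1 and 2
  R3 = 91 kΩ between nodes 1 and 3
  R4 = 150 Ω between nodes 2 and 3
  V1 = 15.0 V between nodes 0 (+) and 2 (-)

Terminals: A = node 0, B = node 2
Nodal analysis, taking node 2 as the 0 V reference.
Source V1 fixes V_0 = 15 V.
KCL at each unknown node (sum of currents leaving = 0; resistances in Ω):
  Node 1: (V_1 - 15)/9.1 + (V_1 - 0)/470 + (V_1 - V_3)/91000 = 0
  Node 3: (V_3 - V_1)/91000 + (V_3 - 0)/150 = 0
Collecting terms (coefficients in siemens):
  0.112·V_1 - 0.00001099·V_3 = 1.648
  0.006678·V_3 - 0.00001099·V_1 = 0
Determinant D = (0.112)(0.006678) - (-0.00001099)(-0.00001099) = 0.0007481
V_1 = [(1.648)(0.006678) - (-0.00001099)(0)]/D = 14.71 V
V_3 = [(0.112)(0) - (1.648)(-0.00001099)]/D = 0.02421 V
Power in each resistor, P = (ΔV)²/R:
  P_R1 = (15 - 14.71)²/9.1 = 0.009011 W
  P_R2 = (14.71 - 0)²/470 = 0.4606 W
  P_R3 = (14.71 - 0.02421)²/91000 = 0.002371 W
  P_R4 = (0 - 0.02421)²/150 = 0.000003909 W
P_total = P_R1 + P_R2 + P_R3 + P_R4 = 0.472 W

Final answer: 0.472 W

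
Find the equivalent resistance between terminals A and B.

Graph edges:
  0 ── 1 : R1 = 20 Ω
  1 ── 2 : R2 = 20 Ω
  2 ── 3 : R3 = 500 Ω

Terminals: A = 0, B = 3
Reduce the network between node 0 (A) and node 3 (B) by series/parallel combination:
  Rs1 = R1 + R2 (series, joined only at node 1) = 20 + 20 = 40 Ω
  Rs2 = R3 + Rs1 (series, joined only at node 2) = 500 + 40 = 540 Ω
R_eq = 540 Ω

Final answer: 540 Ω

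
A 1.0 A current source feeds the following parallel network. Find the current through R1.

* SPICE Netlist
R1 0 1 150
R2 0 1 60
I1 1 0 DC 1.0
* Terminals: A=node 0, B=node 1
All resistors sit directly between nodes 0 and 1, so they are in parallel and share one voltage V; the full source current 1 A splits among them.
1/R_par = 1/150 + 1/60 = 0.02333 S  =>  R_par = 42.86 Ω
V = I × R_par = 1 × 42.86 = 42.86 V
I_R1 = V/R1 = 42.86/150 = 0.2857 A

Final answer: 0.2857 A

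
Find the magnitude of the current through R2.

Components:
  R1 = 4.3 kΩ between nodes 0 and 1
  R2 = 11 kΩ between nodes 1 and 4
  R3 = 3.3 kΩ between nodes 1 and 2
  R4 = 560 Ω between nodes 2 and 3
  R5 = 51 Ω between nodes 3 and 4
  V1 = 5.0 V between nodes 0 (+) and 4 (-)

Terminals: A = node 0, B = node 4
Nodal analysis, taking node 4 as the 0 V reference.
Source V1 fixes V_0 = 5 V.
KCL at each unknown node (sum of currents leaving = 0; resistances in Ω):
  Node 1: (V_1 - 5)/4300 + (V_1 - 0)/11000 + (V_1 - V_2)/3300 = 0
  Node 2: (V_2 - V_1)/3300 + (V_2 - V_3)/560 = 0
  Node 3: (V_3 - V_2)/560 + (V_3 - 0)/51 = 0
Collecting terms (coefficients in siemens):
  0.0006265·V_1 - 0.000303·V_2 = 0.001163
  0.002089·V_2 - 0.000303·V_1 - 0.001786·V_3 = 0
  0.02139·V_3 - 0.001786·V_2 = 0
Solving these 3 simultaneous equations (Gaussian elimination) gives:
  V_1 = 2.008 V, V_2 = 0.3137 V, V_3 = 0.02618 V
I_R2 = (V_1 - V_4)/R2 = (2.008 - 0)/11000 = 0.0001825 A
|I_R2| = 0.0001825 A

Final answer: |I_R2| = 0.0001825 A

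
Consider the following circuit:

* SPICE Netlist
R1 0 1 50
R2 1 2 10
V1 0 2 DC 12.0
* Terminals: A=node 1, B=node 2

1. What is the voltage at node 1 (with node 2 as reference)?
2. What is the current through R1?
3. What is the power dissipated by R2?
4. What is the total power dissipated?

Nodal analysis, taking node 2 as the 0 V reference.
Source V1 fixes V_0 = 12 V.
KCL at each unknown node (sum of currents leaving = 0; resistances in Ω):
  Node 1: (V_1 - 12)/50 + (V_1 - 0)/10 = 0
Collecting terms: 0.12 × V_1 = 0.24  =>  V_1 = 2 V
Part 1:
  Read off the nodal solution: V_1 = 2 V
Part 2:
  I_R1 = (V_0 - V_1)/R1 = (12 - 2)/50 = 0.2 A
  Magnitude: I_R1 = 0.2 A
Part 3:
  I_R2 = (V_1 - V_2)/R2 = (2 - 0)/10 = 0.2 A
  P_R2 = I_R2² × R2 = (0.2)² × 10 = 0.4 W
Part 4:
  Power in each resistor, P = (ΔV)²/R:
    P_R1 = (12 - 2)²/50 = 2 W
    P_R2 = (2 - 0)²/10 = 0.4 W
  P_total = P_R1 + P_R2 = 2.4 W

Final answers:
1. V_1 = 2 V
2. I_R1 = 0.2 A
3. P_R2 = 0.4 W
4. P_total = 2.4 W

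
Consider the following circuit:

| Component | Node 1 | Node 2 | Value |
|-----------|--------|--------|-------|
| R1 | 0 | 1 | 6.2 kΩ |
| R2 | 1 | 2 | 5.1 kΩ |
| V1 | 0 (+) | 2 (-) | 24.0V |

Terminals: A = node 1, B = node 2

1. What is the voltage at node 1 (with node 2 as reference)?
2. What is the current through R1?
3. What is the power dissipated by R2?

Nodal analysis, taking node 2 as the 0 V reference.
Source V1 fixes V_0 = 24 V.
KCL at each unknown node (sum of currents leaving = 0; resistances in Ω):
  Node 1: (V_1 - 24)/6200 + (V_1 - 0)/5100 = 0
Collecting terms: 0.0003574 × V_1 = 0.003871  =>  V_1 = 10.83 V
Part 1:
  Read off the nodal solution: V_1 = 10.83 V
Part 2:
  I_R1 = (V_0 - V_1)/R1 = (24 - 10.83)/6200 = 0.002124 A
  Magnitude: I_R1 = 0.002124 A
Part 3:
  I_R2 = (V_1 - V_2)/R2 = (10.83 - 0)/5100 = 0.002124 A
  P_R2 = I_R2² × R2 = (0.002124)² × 5100 = 0.02301 W

Final answers:
1. V_1 = 10.83 V
2. I_R1 = 0.002124 A
3. P_R2 = 0.02301 W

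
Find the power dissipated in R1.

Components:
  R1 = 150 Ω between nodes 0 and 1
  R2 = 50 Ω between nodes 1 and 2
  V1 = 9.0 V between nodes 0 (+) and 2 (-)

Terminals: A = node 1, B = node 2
Nodal analysis, taking node 2 as the 0 V reference.
Source V1 fixes V_0 = 9 V.
KCL at each unknown node (sum of currents leaving = 0; resistances in Ω):
  Node 1: (V_1 - 9)/150 + (V_1 - 0)/50 = 0
Collecting terms: 0.02667 × V_1 = 0.06  =>  V_1 = 2.25 V
I_R1 = (V_0 - V_1)/R1 = (9 - 2.25)/150 = 0.045 A
P_R1 = I_R1² × R1 = (0.045)² × 150 = 0.3038 W

Final answer: 0.3038 W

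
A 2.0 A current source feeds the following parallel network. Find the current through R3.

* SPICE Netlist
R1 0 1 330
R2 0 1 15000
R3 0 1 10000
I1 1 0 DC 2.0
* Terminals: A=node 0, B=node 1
All resistors sit directly between nodes 0 and 1, so they are in parallel and share one voltage V; the full source current 2 A splits among them.
1/R_par = 1/330 + 1/15000 + 1/10000 = 0.003197 S  =>  R_par = 312.8 Ω
V = I × R_par = 2 × 312.8 = 625.6 V
I_R3 = V/R3 = 625.6/10000 = 0.06256 A

Final answer: 0.06256 A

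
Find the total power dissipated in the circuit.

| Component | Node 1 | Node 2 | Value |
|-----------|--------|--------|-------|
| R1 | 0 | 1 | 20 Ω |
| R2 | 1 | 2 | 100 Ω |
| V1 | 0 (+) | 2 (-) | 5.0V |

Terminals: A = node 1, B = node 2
Nodal analysis, taking node 2 as the 0 V reference.
Source V1 fixes V_0 = 5 V.
KCL at each unknown node (sum of currents leaving = 0; resistances in Ω):
  Node 1: (V_1 - 5)/20 + (V_1 - 0)/100 = 0
Collecting terms: 0.06 × V_1 = 0.25  =>  V_1 = 4.167 V
Power in each resistor, P = (ΔV)²/R:
  P_R1 = (5 - 4.167)²/20 = 0.03472 W
  P_R2 = (4.167 - 0)²/100 = 0.1736 W
P_total = P_R1 + P_R2 = 0.2083 W

Final answer: 0.2083 W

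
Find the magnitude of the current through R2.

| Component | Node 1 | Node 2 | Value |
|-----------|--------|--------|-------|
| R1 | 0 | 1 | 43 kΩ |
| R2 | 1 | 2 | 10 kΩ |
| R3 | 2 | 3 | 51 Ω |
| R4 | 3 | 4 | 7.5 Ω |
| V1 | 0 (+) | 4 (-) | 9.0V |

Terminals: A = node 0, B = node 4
Nodal analysis, taking node 4 as the 0 V reference.
Source V1 fixes V_0 = 9 V.
KCL at each unknown node (sum of currents leaving = 0; resistances in Ω):
  Node 1: (V_1 - 9)/43000 + (V_1 - V_2)/10000 = 0
  Node 2: (V_2 - V_1)/10000 + (V_2 - V_3)/51 = 0
  Node 3: (V_3 - V_2)/51 + (V_3 - 0)/7.5 = 0
Collecting terms (coefficients in siemens):
  0.0001233·V_1 - 0.0001·V_2 = 0.0002093
  0.01971·V_2 - 0.0001·V_1 - 0.01961·V_3 = 0
  0.1529·V_3 - 0.01961·V_2 = 0
Solving these 3 simultaneous equations (Gaussian elimination) gives:
  V_1 = 1.706 V, V_2 = 0.009923 V, V_3 = 0.001272 V
I_R2 = (V_1 - V_2)/R2 = (1.706 - 0.009923)/10000 = 0.0001696 A
|I_R2| = 0.0001696 A

Final answer: |I_R2| = 0.0001696 A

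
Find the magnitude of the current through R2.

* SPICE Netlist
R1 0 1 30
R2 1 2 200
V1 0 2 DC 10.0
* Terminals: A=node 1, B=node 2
Nodal analysis, taking node 2 as the 0 V reference.
Source V1 fixes V_0 = 10 V.
KCL at each unknown node (sum of currents leaving = 0; resistances in Ω):
  Node 1: (V_1 - 10)/30 + (V_1 - 0)/200 = 0
Collecting terms: 0.03833 × V_1 = 0.3333  =>  V_1 = 8.696 V
I_R2 = (V_1 - V_2)/R2 = (8.696 - 0)/200 = 0.04348 A
|I_R2| = 0.04348 A

Final answer: |I_R2| = 0.04348 A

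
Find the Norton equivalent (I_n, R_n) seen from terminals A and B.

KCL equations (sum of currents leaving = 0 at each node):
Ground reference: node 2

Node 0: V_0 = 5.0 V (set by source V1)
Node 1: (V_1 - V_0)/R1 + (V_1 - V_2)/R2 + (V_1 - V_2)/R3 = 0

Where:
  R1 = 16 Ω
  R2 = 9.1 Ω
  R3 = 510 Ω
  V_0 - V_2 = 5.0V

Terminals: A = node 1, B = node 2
Find the Thévenin equivalent first; then I_n = V_th/R_th and R_n = R_th.
Step 1 — V_th is the open-circuit voltage V_A - V_B (nothing connected across the terminals).
Nodal analysis, taking node 2 as the 0 V reference.
Source V1 fixes V_0 = 5 V.
KCL at each unknown node (sum of currents leaving = 0; resistances in Ω):
  Node 1: (V_1 - 5)/16 + (V_1 - 0)/9.1 + (V_1 - 0)/510 = 0
Collecting terms: 0.1744 × V_1 = 0.3125  =>  V_1 = 1.792 V
V_th = V_1 - V_2 = 1.792 - 0 = 1.792 V
Step 2 — R_th: zero the source — replace V1 by a short circuit (node 2 merges into node 0) — and find the resistance seen between A (node 1) and B (node 0).
Reduce the network between node 1 (A) and node 0 (B) by series/parallel combination:
  Rp1 = R1 ‖ R2 ‖ R3 (parallel, all between nodes 0 and 1) = 1/(1/16 + 1/9.1 + 1/510) = 5.736 Ω
R_th = 5.736 Ω
I_n = V_th/R_th = 1.792/5.736 = 0.3125 A, and R_n = R_th = 5.736 Ω

Final answer: I_n = 0.3125 A, R_n = 5.736 Ω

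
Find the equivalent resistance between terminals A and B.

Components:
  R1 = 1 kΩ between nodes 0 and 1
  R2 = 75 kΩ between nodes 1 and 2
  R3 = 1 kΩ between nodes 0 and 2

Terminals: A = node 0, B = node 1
Reduce the network between node 0 (A) and node 1 (B) by series/parallel combination:
  Rs1 = R3 + R2 (series, joined only at node 2) = 1000 + 75000 = 76000 Ω
  Rp1 = R1 ‖ Rs1 (parallel, both between nodes 0 and 1) = 1/(1/1000 + 1/76000) = 987 Ω
R_eq = 987 Ω

Final answer: 987 Ω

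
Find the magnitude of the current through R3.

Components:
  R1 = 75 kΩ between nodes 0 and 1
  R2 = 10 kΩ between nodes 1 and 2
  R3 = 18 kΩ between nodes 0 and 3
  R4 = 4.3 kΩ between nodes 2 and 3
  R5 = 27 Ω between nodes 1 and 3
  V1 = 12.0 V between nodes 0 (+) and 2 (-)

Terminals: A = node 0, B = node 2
Nodal analysis, taking node 2 as the 0 V reference.
Source V1 fixes V_0 = 12 V.
KCL at each unknown node (sum of currents leaving = 0; resistances in Ω):
  Node 1: (V_1 - 12)/75000 + (V_1 - 0)/10000 + (V_1 - V_3)/27 = 0
  Node 3: (V_3 - 12)/18000 + (V_3 - 0)/4300 + (V_3 - V_1)/27 = 0
Collecting terms (coefficients in siemens):
  0.03715·V_1 - 0.03704·V_3 = 0.00016
  0.03733·V_3 - 0.03704·V_1 = 0.0006667
Determinant D = (0.03715)(0.03733) - (-0.03704)(-0.03704) = 0.0000149
V_1 = [(0.00016)(0.03733) - (-0.03704)(0.0006667)]/D = 2.058 V
V_3 = [(0.03715)(0.0006667) - (0.00016)(-0.03704)]/D = 2.06 V
I_R3 = (V_0 - V_3)/R3 = (12 - 2.06)/18000 = 0.0005522 A
|I_R3| = 0.0005522 A

Final answer: |I_R3| = 0.0005522 A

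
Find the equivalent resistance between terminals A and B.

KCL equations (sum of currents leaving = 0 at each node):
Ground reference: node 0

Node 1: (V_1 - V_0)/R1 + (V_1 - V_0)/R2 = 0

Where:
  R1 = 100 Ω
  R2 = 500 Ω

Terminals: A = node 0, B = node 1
Reduce the network between node 0 (A) and node 1 (B) by series/parallel combination:
  Rp1 = R1 ‖ R2 (parallel, both between nodes 0 and 1) = 1/(1/100 + 1/500) = 83.33 Ω
R_eq = 83.33 Ω

Final answer: 83.33 Ω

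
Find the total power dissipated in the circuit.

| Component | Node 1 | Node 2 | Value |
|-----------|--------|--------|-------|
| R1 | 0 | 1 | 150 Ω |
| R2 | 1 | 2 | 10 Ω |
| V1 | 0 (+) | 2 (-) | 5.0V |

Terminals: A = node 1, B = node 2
Nodal analysis, taking node 2 as the 0 V reference.
Source V1 fixes V_0 = 5 V.
KCL at each unknown node (sum of currents leaving = 0; resistances in Ω):
  Node 1: (V_1 - 5)/150 + (V_1 - 0)/10 = 0
Collecting terms: 0.1067 × V_1 = 0.03333  =>  V_1 = 0.3125 V
Power in each resistor, P = (ΔV)²/R:
  P_R1 = (5 - 0.3125)²/150 = 0.1465 W
  P_R2 = (0.3125 - 0)²/10 = 0.009766 W
P_total = P_R1 + P_R2 = 0.1562 W

Final answer: 0.1562 W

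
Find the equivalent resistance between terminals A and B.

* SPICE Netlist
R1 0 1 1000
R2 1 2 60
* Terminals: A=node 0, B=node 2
Reduce the network between node 0 (A) and node 2 (B) by series/parallel combination:
  Rs1 = R1 + R2 (series, joined only at node 1) = 1000 + 60 = 1060 Ω
R_eq = 1.06 kΩ

Final answer: 1.06 kΩ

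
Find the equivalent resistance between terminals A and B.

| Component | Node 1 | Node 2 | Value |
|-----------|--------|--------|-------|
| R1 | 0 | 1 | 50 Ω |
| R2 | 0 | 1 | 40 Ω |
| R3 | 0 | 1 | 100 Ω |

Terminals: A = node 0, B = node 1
Reduce the network between node 0 (A) and node 1 (B) by series/parallel combination:
  Rp1 = R1 ‖ R2 ‖ R3 (parallel, all between nodes 0 and 1) = 1/(1/50 + 1/40 + 1/100) = 18.18 Ω
R_eq = 18.18 Ω

Final answer: 18.18 Ω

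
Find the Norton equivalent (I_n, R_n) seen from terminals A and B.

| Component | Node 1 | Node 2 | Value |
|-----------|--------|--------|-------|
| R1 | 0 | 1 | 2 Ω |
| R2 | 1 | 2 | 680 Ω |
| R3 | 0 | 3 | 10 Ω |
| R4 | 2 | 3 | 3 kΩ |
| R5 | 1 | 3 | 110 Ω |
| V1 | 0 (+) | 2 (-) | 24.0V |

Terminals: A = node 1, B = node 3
Find the Thévenin equivalent first; then I_n = V_th/R_th and R_n = R_th.
Step 1 — V_th is the open-circuit voltage V_A - V_B (nothing connected across the terminals).
Nodal analysis, taking node 2 as the 0 V reference.
Source V1 fixes V_0 = 24 V.
KCL at each unknown node (sum of currents leaving = 0; resistances in Ω):
  Node 1: (V_1 - 24)/2 + (V_1 - 0)/680 + (V_1 - V_3)/110 = 0
  Node 3: (V_3 - 24)/10 + (V_3 - 0)/3000 + (V_3 - V_1)/110 = 0
Collecting terms (coefficients in siemens):
  0.5106·V_1 - 0.009091·V_3 = 12
  0.1094·V_3 - 0.009091·V_1 = 2.4
Determinant D = (0.5106)(0.1094) - (-0.009091)(-0.009091) = 0.05579
V_1 = [(12)(0.1094) - (-0.009091)(2.4)]/D = 23.93 V
V_3 = [(0.5106)(2.4) - (12)(-0.009091)]/D = 23.92 V
V_th = V_1 - V_3 = 23.93 - 23.92 = 0.008436 V
Step 2 — R_th: zero the source — replace V1 by a short circuit (node 2 merges into node 0) — and find the resistance seen between A (node 1) and B (node 3).
Reduce the network between node 1 (A) and node 3 (B) by series/parallel combination:
  Rp1 = R1 ‖ R2 (parallel, both between nodes 0 and 1) = 1/(1/2 + 1/680) = 1.994 Ω
  Rp2 = R3 ‖ R4 (parallel, both between nodes 0 and 3) = 1/(1/10 + 1/3000) = 9.967 Ω
  Rs1 = Rp1 + Rp2 (series, joined only at node 0) = 1.994 + 9.967 = 11.96 Ω
  Rp3 = R5 ‖ Rs1 (parallel, both between nodes 1 and 3) = 1/(1/110 + 1/11.96) = 10.79 Ω
R_th = 10.79 Ω
I_n = V_th/R_th = 0.008436/10.79 = 0.000782 A, and R_n = R_th = 10.79 Ω

Final answer: I_n = 0.000782 A, R_n = 10.79 Ω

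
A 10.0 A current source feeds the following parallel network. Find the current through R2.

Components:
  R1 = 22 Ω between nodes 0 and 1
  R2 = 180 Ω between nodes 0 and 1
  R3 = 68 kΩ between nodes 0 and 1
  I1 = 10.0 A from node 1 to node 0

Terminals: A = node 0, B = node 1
All resistors sit directly between nodes 0 and 1, so they are in parallel and share one voltage V; the full source current 10 A splits among them.
1/R_par = 1/22 + 1/180 + 1/68000 = 0.05102 S  =>  R_par = 19.6 Ω
V = I × R_par = 10 × 19.6 = 196 V
I_R2 = V/R2 = 196/180 = 1.089 A

Final answer: 1.089 A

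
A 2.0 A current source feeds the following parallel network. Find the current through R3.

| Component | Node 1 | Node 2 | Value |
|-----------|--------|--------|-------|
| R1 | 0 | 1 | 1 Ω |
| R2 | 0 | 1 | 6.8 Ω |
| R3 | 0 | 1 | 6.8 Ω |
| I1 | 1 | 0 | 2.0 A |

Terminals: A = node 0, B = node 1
All resistors sit directly between nodes 0 and 1, so they are in parallel and share one voltage V; the full source current 2 A splits among them.
1/R_par = 1/1 + 1/6.8 + 1/6.8 = 1.294 S  =>  R_par = 0.7727 Ω
V = I × R_par = 2 × 0.7727 = 1.545 V
I_R3 = V/R3 = 1.545/6.8 = 0.2273 A

Final answer: 0.2273 A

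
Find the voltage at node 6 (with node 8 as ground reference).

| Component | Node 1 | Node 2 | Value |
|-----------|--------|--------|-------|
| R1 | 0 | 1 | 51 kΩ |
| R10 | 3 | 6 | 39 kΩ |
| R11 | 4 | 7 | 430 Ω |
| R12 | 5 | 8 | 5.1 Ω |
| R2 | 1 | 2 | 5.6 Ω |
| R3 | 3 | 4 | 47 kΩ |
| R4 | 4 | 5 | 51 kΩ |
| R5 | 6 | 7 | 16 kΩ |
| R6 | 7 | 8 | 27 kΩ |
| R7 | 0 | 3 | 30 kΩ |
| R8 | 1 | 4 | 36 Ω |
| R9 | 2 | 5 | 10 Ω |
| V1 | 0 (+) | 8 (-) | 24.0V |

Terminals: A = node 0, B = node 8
Nodal analysis, taking node 8 as the 0 V reference.
Source V1 fixes V_0 = 24 V.
KCL at each unknown node (sum of currents leaving = 0; resistances in Ω):
  Node 1: (V_1 - 24)/51000 + (V_1 - V_2)/5.6 + (V_1 - V_4)/36 = 0
  Node 2: (V_2 - V_1)/5.6 + (V_2 - V_5)/10 = 0
  Node 3: (V_3 - V_4)/47000 + (V_3 - 24)/30000 + (V_3 - V_6)/39000 = 0
  Node 4: (V_4 - V_3)/47000 + (V_4 - V_5)/51000 + (V_4 - V_1)/36 + (V_4 - V_7)/430 = 0
  Node 5: (V_5 - V_4)/51000 + (V_5 - V_2)/10 + (V_5 - 0)/5.1 = 0
  Node 6: (V_6 - V_7)/16000 + (V_6 - V_3)/39000 = 0
  Node 7: (V_7 - V_6)/16000 + (V_7 - 0)/27000 + (V_7 - V_4)/430 = 0
Collecting terms (coefficients in siemens):
  0.2064·V_1 - 0.1786·V_2 - 0.02778·V_4 = 0.0004706
  0.2786·V_2 - 0.1786·V_1 - 0.1·V_5 = 0
  0.00008025·V_3 - 0.00002128·V_4 - 0.00002564·V_6 = 0.0008
  0.03014·V_4 - 0.02778·V_1 - 0.00002128·V_3 - 0.00001961·V_5 - 0.002326·V_7 = 0
  0.2961·V_5 - 0.1·V_2 - 0.00001961·V_4 = 0
  0.00008814·V_6 - 0.00002564·V_3 - 0.0000625·V_7 = 0
  0.002425·V_7 - 0.002326·V_4 - 0.0000625·V_6 = 0
Solving these 7 simultaneous equations (Gaussian elimination) gives:
  V_1 = 0.01858 V, V_2 = 0.01356 V, V_3 = 11.03 V, V_4 = 0.03397 V
  V_5 = 0.004581 V, V_6 = 3.292 V, V_7 = 0.1174 V
The requested potential is V_6 = 3.292 V.

Final answer: V_6 = 3.292 V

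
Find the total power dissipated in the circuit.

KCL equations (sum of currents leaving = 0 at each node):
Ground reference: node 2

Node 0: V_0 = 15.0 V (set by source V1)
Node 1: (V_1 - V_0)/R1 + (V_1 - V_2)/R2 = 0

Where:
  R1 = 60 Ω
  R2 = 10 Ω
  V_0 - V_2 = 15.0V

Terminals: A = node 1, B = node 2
Nodal analysis, taking node 2 as the 0 V reference.
Source V1 fixes V_0 = 15 V.
KCL at each unknown node (sum of currents leaving = 0; resistances in Ω):
  Node 1: (V_1 - 15)/60 + (V_1 - 0)/10 = 0
Collecting terms: 0.1167 × V_1 = 0.25  =>  V_1 = 2.143 V
Power in each resistor, P = (ΔV)²/R:
  P_R1 = (15 - 2.143)²/60 = 2.755 W
  P_R2 = (2.143 - 0)²/10 = 0.4592 W
P_total = P_R1 + P_R2 = 3.214 W

Final answer: 3.214 W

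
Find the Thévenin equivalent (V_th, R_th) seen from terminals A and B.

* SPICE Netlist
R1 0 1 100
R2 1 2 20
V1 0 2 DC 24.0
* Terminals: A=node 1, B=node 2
Step 1 — V_th is the open-circuit voltage V_A - V_B (nothing connected across the terminals).
Nodal analysis, taking node 2 as the 0 V reference.
Source V1 fixes V_0 = 24 V.
KCL at each unknown node (sum of currents leaving = 0; resistances in Ω):
  Node 1: (V_1 - 24)/100 + (V_1 - 0)/20 = 0
Collecting terms: 0.06 × V_1 = 0.24  =>  V_1 = 4 V
V_th = V_1 - V_2 = 4 - 0 = 4 V
Step 2 — R_th: zero the source — replace V1 by a short circuit (node 2 merges into node 0) — and find the resistance seen between A (node 1) and B (node 0).
Reduce the network between node 1 (A) and node 0 (B) by series/parallel combination:
  Rp1 = R1 ‖ R2 (parallel, both between nodes 0 and 1) = 1/(1/100 + 1/20) = 16.67 Ω
R_th = 16.67 Ω

Final answer: V_th = 4 V, R_th = 16.67 Ω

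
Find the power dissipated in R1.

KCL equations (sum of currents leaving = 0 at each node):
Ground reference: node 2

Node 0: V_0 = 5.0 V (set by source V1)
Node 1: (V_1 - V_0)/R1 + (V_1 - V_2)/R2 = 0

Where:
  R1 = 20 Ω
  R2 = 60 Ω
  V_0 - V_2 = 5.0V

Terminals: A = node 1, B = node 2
Nodal analysis, taking node 2 as the 0 V reference.
Source V1 fixes V_0 = 5 V.
KCL at each unknown node (sum of currents leaving = 0; resistances in Ω):
  Node 1: (V_1 - 5)/20 + (V_1 - 0)/60 = 0
Collecting terms: 0.06667 × V_1 = 0.25  =>  V_1 = 3.75 V
I_R1 = (V_0 - V_1)/R1 = (5 - 3.75)/20 = 0.0625 A
P_R1 = I_R1² × R1 = (0.0625)² × 20 = 0.07812 W

Final answer: 0.07812 W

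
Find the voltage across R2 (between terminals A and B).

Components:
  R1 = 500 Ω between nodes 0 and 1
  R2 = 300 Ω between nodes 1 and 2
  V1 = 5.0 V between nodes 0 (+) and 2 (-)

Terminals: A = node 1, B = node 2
R1 and R2 are in series across V1 (node 0 → node 1 → node 2), and the output A–B is taken across R2, so this is a voltage divider.
Series current: I = V1/(R1 + R2) = 5/(500 + 300) = 5/800 = 0.00625 A
V_R2 = I × R2 = V1 × R2/(R1 + R2) = 5 × 300/800 = 1.875 V

Final answer: 1.875 V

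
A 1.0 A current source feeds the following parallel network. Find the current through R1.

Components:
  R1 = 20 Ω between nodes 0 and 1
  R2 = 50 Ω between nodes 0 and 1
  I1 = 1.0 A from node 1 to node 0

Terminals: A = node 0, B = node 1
All resistors sit directly between nodes 0 and 1, so they are in parallel and share one voltage V; the full source current 1 A splits among them.
1/R_par = 1/20 + 1/50 = 0.07 S  =>  R_par = 14.29 Ω
V = I × R_par = 1 × 14.29 = 14.29 V
I_R1 = V/R1 = 14.29/20 = 0.7143 A

Final answer: 0.7143 A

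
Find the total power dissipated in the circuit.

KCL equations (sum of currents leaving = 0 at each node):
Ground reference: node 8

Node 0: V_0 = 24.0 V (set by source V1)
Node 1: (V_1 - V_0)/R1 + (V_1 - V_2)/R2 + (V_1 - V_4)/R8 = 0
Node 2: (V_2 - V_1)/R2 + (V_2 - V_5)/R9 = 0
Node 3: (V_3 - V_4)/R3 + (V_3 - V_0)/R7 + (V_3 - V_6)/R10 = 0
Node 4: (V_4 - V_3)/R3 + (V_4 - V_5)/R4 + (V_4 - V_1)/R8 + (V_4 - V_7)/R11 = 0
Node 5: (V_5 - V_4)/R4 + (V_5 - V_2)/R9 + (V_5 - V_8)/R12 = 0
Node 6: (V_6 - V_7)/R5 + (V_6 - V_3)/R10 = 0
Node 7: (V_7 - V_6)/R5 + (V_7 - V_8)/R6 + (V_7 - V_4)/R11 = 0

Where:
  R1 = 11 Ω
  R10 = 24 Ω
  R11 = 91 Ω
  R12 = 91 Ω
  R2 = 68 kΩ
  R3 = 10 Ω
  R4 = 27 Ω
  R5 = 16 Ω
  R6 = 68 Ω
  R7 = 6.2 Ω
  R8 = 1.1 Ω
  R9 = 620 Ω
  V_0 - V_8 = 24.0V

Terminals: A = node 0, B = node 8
Nodal analysis, taking node 8 as the 0 V reference.
Source V1 fixes V_0 = 24 V.
KCL at each unknown node (sum of currents leaving = 0; resistances in Ω):
  Node 1: (V_1 - 24)/11 + (V_1 - V_2)/68000 + (V_1 - V_4)/1.1 = 0
  Node 2: (V_2 - V_1)/68000 + (V_2 - V_5)/620 = 0
  Node 3: (V_3 - V_4)/10 + (V_3 - 24)/6.2 + (V_3 - V_6)/24 = 0
  Node 4: (V_4 - V_3)/10 + (V_4 - V_5)/27 + (V_4 - V_1)/1.1 + (V_4 - V_7)/91 = 0
  Node 5: (V_5 - V_4)/27 + (V_5 - V_2)/620 + (V_5 - 0)/91 = 0
  Node 6: (V_6 - V_7)/16 + (V_6 - V_3)/24 = 0
  Node 7: (V_7 - V_6)/16 + (V_7 - 0)/68 + (V_7 - V_4)/91 = 0
Collecting terms (coefficients in siemens):
  1·V_1 - 0.00001471·V_2 - 0.9091·V_4 = 2.182
  0.001628·V_2 - 0.00001471·V_1 - 0.001613·V_5 = 0
  0.303·V_3 - 0.1·V_4 - 0.04167·V_6 = 3.871
  1.057·V_4 - 0.9091·V_1 - 0.1·V_3 - 0.03704·V_5 - 0.01099·V_7 = 0
  0.04964·V_5 - 0.001613·V_2 - 0.03704·V_4 = 0
  0.1042·V_6 - 0.04167·V_3 - 0.0625·V_7 = 0
  0.08819·V_7 - 0.01099·V_4 - 0.0625·V_6 = 0
Solving these 7 simultaneous equations (Gaussian elimination) gives:
  V_1 = 22.02 V, V_2 = 16.88 V, V_3 = 22.53 V, V_4 = 21.82 V
  V_5 = 16.83 V, V_6 = 18.51 V, V_7 = 15.84 V
Power in each resistor, P = (ΔV)²/R:
  P_R1 = (24 - 22.02)²/11 = 0.3569 W
  P_R2 = (22.02 - 16.88)²/68000 = 0.0003889 W
  P_R3 = (22.53 - 21.82)²/10 = 0.04977 W
  P_R4 = (21.82 - 16.83)²/27 = 0.9227 W
  P_R5 = (18.51 - 15.84)²/16 = 0.4472 W
  P_R6 = (15.84 - 0)²/68 = 3.689 W
  P_R7 = (24 - 22.53)²/6.2 = 0.3504 W
  P_R8 = (22.02 - 21.82)²/1.1 = 0.03566 W
  P_R9 = (16.88 - 16.83)²/620 = 0.000003546 W
  P_R10 = (22.53 - 18.51)²/24 = 0.6708 W
  P_R11 = (21.82 - 15.84)²/91 = 0.3932 W
  P_R12 = (16.83 - 0)²/91 = 3.112 W
P_total = P_R1 + P_R2 + P_R3 + P_R4 + P_R5 + P_R6 + P_R7 + P_R8 + P_R9 + P_R10 + P_R11 + P_R12 = 10.03 W

Final answer: 10.03 W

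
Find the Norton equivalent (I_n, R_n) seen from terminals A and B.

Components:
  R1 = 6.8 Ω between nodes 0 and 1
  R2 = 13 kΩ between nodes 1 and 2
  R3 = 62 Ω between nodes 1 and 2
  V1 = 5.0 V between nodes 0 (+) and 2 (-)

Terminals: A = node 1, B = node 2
Find the Thévenin equivalent first; then I_n = V_th/R_th and R_n = R_th.
Step 1 — V_th is the open-circuit voltage V_A - V_B (nothing connected across the terminals).
Nodal analysis, taking node 2 as the 0 V reference.
Source V1 fixes V_0 = 5 V.
KCL at each unknown node (sum of currents leaving = 0; resistances in Ω):
  Node 1: (V_1 - 5)/6.8 + (V_1 - 0)/13000 + (V_1 - 0)/62 = 0
Collecting terms: 0.1633 × V_1 = 0.7353  =>  V_1 = 4.504 V
V_th = V_1 - V_2 = 4.504 - 0 = 4.504 V
Step 2 — R_th: zero the source — replace V1 by a short circuit (node 2 merges into node 0) — and find the resistance seen between A (node 1) and B (node 0).
Reduce the network between node 1 (A) and node 0 (B) by series/parallel combination:
  Rp1 = R1 ‖ R2 ‖ R3 (parallel, all between nodes 0 and 1) = 1/(1/6.8 + 1/13000 + 1/62) = 6.125 Ω
R_th = 6.125 Ω
I_n = V_th/R_th = 4.504/6.125 = 0.7353 A, and R_n = R_th = 6.125 Ω

Final answer: I_n = 0.7353 A, R_n = 6.125 Ω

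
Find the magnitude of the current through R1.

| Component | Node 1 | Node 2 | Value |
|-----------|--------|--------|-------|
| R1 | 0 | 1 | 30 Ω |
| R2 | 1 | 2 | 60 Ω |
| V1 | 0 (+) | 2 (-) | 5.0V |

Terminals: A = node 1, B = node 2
Nodal analysis, taking node 2 as the 0 V reference.
Source V1 fixes V_0 = 5 V.
KCL at each unknown node (sum of currents leaving = 0; resistances in Ω):
  Node 1: (V_1 - 5)/30 + (V_1 - 0)/60 = 0
Collecting terms: 0.05 × V_1 = 0.1667  =>  V_1 = 3.333 V
I_R1 = (V_0 - V_1)/R1 = (5 - 3.333)/30 = 0.05556 A
|I_R1| = 0.05556 A

Final answer: |I_R1| = 0.05556 A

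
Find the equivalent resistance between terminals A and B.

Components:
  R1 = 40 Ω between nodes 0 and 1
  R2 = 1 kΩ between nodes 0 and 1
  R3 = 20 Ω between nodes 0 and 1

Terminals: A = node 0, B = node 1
Reduce the network between node 0 (A) and node 1 (B) by series/parallel combination:
  Rp1 = R1 ‖ R2 ‖ R3 (parallel, all between nodes 0 and 1) = 1/(1/40 + 1/1000 + 1/20) = 13.16 Ω
R_eq = 13.16 Ω

Final answer: 13.16 Ω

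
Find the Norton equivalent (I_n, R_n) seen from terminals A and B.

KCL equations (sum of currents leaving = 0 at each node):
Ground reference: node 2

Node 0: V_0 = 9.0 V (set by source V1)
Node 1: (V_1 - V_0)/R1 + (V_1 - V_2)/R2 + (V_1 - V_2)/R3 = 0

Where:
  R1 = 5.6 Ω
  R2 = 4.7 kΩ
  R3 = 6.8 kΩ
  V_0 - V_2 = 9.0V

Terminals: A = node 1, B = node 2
Find the Thévenin equivalent first; then I_n = V_th/R_th and R_n = R_th.
Step 1 — V_th is the open-circuit voltage V_A - V_B (nothing connected across the terminals).
Nodal analysis, taking node 2 as the 0 V reference.
Source V1 fixes V_0 = 9 V.
KCL at each unknown node (sum of currents leaving = 0; resistances in Ω):
  Node 1: (V_1 - 9)/5.6 + (V_1 - 0)/4700 + (V_1 - 0)/6800 = 0
Collecting terms: 0.1789 × V_1 = 1.607  =>  V_1 = 8.982 V
V_th = V_1 - V_2 = 8.982 - 0 = 8.982 V
Step 2 — R_th: zero the source — replace V1 by a short circuit (node 2 merges into node 0) — and find the resistance seen between A (node 1) and B (node 0).
Reduce the network between node 1 (A) and node 0 (B) by series/parallel combination:
  Rp1 = R1 ‖ R2 ‖ R3 (parallel, all between nodes 0 and 1) = 1/(1/5.6 + 1/4700 + 1/6800) = 5.589 Ω
R_th = 5.589 Ω
I_n = V_th/R_th = 8.982/5.589 = 1.607 A, and R_n = R_th = 5.589 Ω

Final answer: I_n = 1.607 A, R_n = 5.589 Ω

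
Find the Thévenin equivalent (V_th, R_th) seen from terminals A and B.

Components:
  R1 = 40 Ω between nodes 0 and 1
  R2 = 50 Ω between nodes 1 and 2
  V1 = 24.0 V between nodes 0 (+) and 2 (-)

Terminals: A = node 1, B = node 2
Step 1 — V_th is the open-circuit voltage V_A - V_B (nothing connected across the terminals).
Nodal analysis, taking node 2 as the 0 V reference.
Source V1 fixes V_0 = 24 V.
KCL at each unknown node (sum of currents leaving = 0; resistances in Ω):
  Node 1: (V_1 - 24)/40 + (V_1 - 0)/50 = 0
Collecting terms: 0.045 × V_1 = 0.6  =>  V_1 = 13.33 V
V_th = V_1 - V_2 = 13.33 - 0 = 13.33 V
Step 2 — R_th: zero the source — replace V1 by a short circuit (node 2 merges into node 0) — and find the resistance seen between A (node 1) and B (node 0).
Reduce the network between node 1 (A) and node 0 (B) by series/parallel combination:
  Rp1 = R1 ‖ R2 (parallel, both between nodes 0 and 1) = 1/(1/40 + 1/50) = 22.22 Ω
R_th = 22.22 Ω

Final answer: V_th = 13.33 V, R_th = 22.22 Ω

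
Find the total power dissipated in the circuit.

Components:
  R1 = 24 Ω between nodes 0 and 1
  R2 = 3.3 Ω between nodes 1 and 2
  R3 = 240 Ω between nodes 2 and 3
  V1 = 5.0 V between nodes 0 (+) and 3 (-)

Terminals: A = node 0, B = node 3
Nodal analysis, taking node 3 as the 0 V reference.
Source V1 fixes V_0 = 5 V.
KCL at each unknown node (sum of currents leaving = 0; resistances in Ω):
  Node 1: (V_1 - 5)/24 + (V_1 - V_2)/3.3 = 0
  Node 2: (V_2 - V_1)/3.3 + (V_2 - 0)/240 = 0
Collecting terms (coefficients in siemens):
  0.3447·V_1 - 0.303·V_2 = 0.2083
  0.3072·V_2 - 0.303·V_1 = 0
Determinant D = (0.3447)(0.3072) - (-0.303)(-0.303) = 0.01406
V_1 = [(0.2083)(0.3072) - (-0.303)(0)]/D = 4.551 V
V_2 = [(0.3447)(0) - (0.2083)(-0.303)]/D = 4.489 V
Power in each resistor, P = (ΔV)²/R:
  P_R1 = (5 - 4.551)²/24 = 0.008398 W
  P_R2 = (4.551 - 4.489)²/3.3 = 0.001155 W
  P_R3 = (4.489 - 0)²/240 = 0.08398 W
P_total = P_R1 + P_R2 + P_R3 = 0.09353 W

Final answer: 0.09353 W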